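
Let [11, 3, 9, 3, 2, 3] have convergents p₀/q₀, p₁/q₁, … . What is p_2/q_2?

317/28

Using pₖ = aₖpₖ₋₁ + pₖ₋₂, qₖ = aₖqₖ₋₁ + qₖ₋₂ (with p₋₁=1, p₋₂=0, q₋₁=0, q₋₂=1):
  k=0: a=11, p=11, q=1
  k=1: a=3, p=34, q=3
  k=2: a=9, p=317, q=28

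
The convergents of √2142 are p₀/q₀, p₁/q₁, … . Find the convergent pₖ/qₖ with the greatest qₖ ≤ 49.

1805/39

√2142 = [46; 3, 1, 1, 4, 1, 1, 3, 92, …] (period length 8).
Convergents:
  p_0/q_0 = 46/1
  p_1/q_1 = 139/3
  p_2/q_2 = 185/4
  p_3/q_3 = 324/7
  p_4/q_4 = 1481/32
  p_5/q_5 = 1805/39
  p_6/q_6 = 3286/71
q_5 = 39 ≤ 49 < 71 = q_6, so the answer is 1805/39.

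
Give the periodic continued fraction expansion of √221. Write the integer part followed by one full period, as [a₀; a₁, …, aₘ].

[14; 1, 6, 2, 6, 1, 28]

a₀ = ⌊√221⌋ = 14.
With m₀=0, d₀=1 and mₖ₊₁ = dₖaₖ − mₖ, dₖ₊₁ = (n − mₖ₊₁²)/dₖ, aₖ₊₁ = ⌊(a₀+mₖ₊₁)/dₖ₊₁⌋:
  k=1: m=14, d=25, a=1
  k=2: m=11, d=4, a=6
  k=3: m=13, d=13, a=2
  k=4: m=13, d=4, a=6
  k=5: m=11, d=25, a=1
  k=6: m=14, d=1, a=28
d=1 and a=2a₀=28 at k=6, so the next step gives (m, d) = (14, 25) again — its k=1 value — and the period has length 6.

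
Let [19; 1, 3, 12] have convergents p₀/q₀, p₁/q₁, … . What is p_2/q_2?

79/4

Using pₖ = aₖpₖ₋₁ + pₖ₋₂, qₖ = aₖqₖ₋₁ + qₖ₋₂ (with p₋₁=1, p₋₂=0, q₋₁=0, q₋₂=1):
  k=0: a=19, p=19, q=1
  k=1: a=1, p=20, q=1
  k=2: a=3, p=79, q=4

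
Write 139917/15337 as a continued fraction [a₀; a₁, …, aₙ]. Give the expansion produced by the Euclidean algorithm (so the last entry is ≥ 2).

139917 = 9×15337 + 1884
15337 = 8×1884 + 265
1884 = 7×265 + 29
265 = 9×29 + 4
29 = 7×4 + 1
4 = 4×1 + 0  (stop)
So 139917/15337 = [9; 8, 7, 9, 7, 4].

[9; 8, 7, 9, 7, 4]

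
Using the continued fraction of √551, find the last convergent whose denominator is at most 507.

√551 = [23; 2, 8, 1, 8, 2, 46, …] (period length 6).
Convergents:
  p_0/q_0 = 23/1
  p_1/q_1 = 47/2
  p_2/q_2 = 399/17
  p_3/q_3 = 446/19
  p_4/q_4 = 3967/169
  p_5/q_5 = 8380/357
  p_6/q_6 = 389447/16591
q_5 = 357 ≤ 507 < 16591 = q_6, so the answer is 8380/357.

8380/357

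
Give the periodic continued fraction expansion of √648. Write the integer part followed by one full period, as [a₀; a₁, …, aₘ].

a₀ = ⌊√648⌋ = 25.
With m₀=0, d₀=1 and mₖ₊₁ = dₖaₖ − mₖ, dₖ₊₁ = (n − mₖ₊₁²)/dₖ, aₖ₊₁ = ⌊(a₀+mₖ₊₁)/dₖ₊₁⌋:
  k=1: m=25, d=23, a=2
  k=2: m=21, d=9, a=5
  k=3: m=24, d=8, a=6
  k=4: m=24, d=9, a=5
  k=5: m=21, d=23, a=2
  k=6: m=25, d=1, a=50
d=1 and a=2a₀=50 at k=6, so the next step gives (m, d) = (25, 23) again — its k=1 value — and the period has length 6.

[25; 2, 5, 6, 5, 2, 50]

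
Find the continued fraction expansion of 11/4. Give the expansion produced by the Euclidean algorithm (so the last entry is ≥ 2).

11 = 2×4 + 3
4 = 1×3 + 1
3 = 3×1 + 0  (stop)
So 11/4 = [2; 1, 3].

[2; 1, 3]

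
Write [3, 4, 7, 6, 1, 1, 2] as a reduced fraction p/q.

Using pₖ = aₖpₖ₋₁ + pₖ₋₂ and qₖ = aₖqₖ₋₁ + qₖ₋₂:
  k=0: a=3, p=3, q=1
  k=1: a=4, p=13, q=4
  k=2: a=7, p=94, q=29
  k=3: a=6, p=577, q=178
  k=4: a=1, p=671, q=207
  k=5: a=1, p=1248, q=385
  k=6: a=2, p=3167, q=977

3167/977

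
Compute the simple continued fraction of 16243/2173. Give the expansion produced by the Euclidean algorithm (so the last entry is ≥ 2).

[7; 2, 9, 2, 7, 3, 2]

16243 = 7*2173 + 1032
2173 = 2*1032 + 109
1032 = 9*109 + 51
109 = 2*51 + 7
51 = 7*7 + 2
7 = 3*2 + 1
2 = 2*1 + 0  (stop)
So 16243/2173 = [7; 2, 9, 2, 7, 3, 2].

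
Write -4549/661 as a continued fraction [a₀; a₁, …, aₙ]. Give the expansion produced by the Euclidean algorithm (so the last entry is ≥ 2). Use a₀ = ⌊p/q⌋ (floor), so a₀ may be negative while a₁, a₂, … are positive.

[-7; 8, 2, 9, 4]

-4549 = -7×661 + 78
661 = 8×78 + 37
78 = 2×37 + 4
37 = 9×4 + 1
4 = 4×1 + 0  (stop)
So -4549/661 = [-7; 8, 2, 9, 4].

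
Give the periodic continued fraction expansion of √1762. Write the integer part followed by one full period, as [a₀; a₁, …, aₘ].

[41; 1, 40, 1, 82]

a₀ = ⌊√1762⌋ = 41.
With m₀=0, d₀=1 and mₖ₊₁ = dₖaₖ − mₖ, dₖ₊₁ = (n − mₖ₊₁²)/dₖ, aₖ₊₁ = ⌊(a₀+mₖ₊₁)/dₖ₊₁⌋:
  k=1: m=41, d=81, a=1
  k=2: m=40, d=2, a=40
  k=3: m=40, d=81, a=1
  k=4: m=41, d=1, a=82
d=1 and a=2a₀=82 at k=4, so the next step gives (m, d) = (41, 81) again — its k=1 value — and the period has length 4.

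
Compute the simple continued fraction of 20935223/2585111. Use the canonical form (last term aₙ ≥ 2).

[8; 10, 6, 11, 12, 2, 12, 12]

20935223 = 8·2585111 + 254335
2585111 = 10·254335 + 41761
254335 = 6·41761 + 3769
41761 = 11·3769 + 302
3769 = 12·302 + 145
302 = 2·145 + 12
145 = 12·12 + 1
12 = 12·1 + 0  (stop)
So 20935223/2585111 = [8; 10, 6, 11, 12, 2, 12, 12].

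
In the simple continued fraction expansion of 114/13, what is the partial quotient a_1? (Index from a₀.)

1

114 = 8·13 + 10   →  a_0 = 8
13 = 1·10 + 3   →  a_1 = 1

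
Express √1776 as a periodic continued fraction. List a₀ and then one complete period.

[42; 7, 84]

a₀ = ⌊√1776⌋ = 42.
With m₀=0, d₀=1 and mₖ₊₁ = dₖaₖ − mₖ, dₖ₊₁ = (n − mₖ₊₁²)/dₖ, aₖ₊₁ = ⌊(a₀+mₖ₊₁)/dₖ₊₁⌋:
  k=1: m=42, d=12, a=7
  k=2: m=42, d=1, a=84
d=1 and a=2a₀=84 at k=2, so the next step gives (m, d) = (42, 12) again — its k=1 value — and the period has length 2.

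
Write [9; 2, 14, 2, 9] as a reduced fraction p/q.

Using pₖ = aₖpₖ₋₁ + pₖ₋₂ and qₖ = aₖqₖ₋₁ + qₖ₋₂:
  k=0: a=9, p=9, q=1
  k=1: a=2, p=19, q=2
  k=2: a=14, p=275, q=29
  k=3: a=2, p=569, q=60
  k=4: a=9, p=5396, q=569

5396/569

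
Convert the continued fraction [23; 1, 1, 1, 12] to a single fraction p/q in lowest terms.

Using pₖ = aₖpₖ₋₁ + pₖ₋₂ and qₖ = aₖqₖ₋₁ + qₖ₋₂:
  k=0: a=23, p=23, q=1
  k=1: a=1, p=24, q=1
  k=2: a=1, p=47, q=2
  k=3: a=1, p=71, q=3
  k=4: a=12, p=899, q=38

899/38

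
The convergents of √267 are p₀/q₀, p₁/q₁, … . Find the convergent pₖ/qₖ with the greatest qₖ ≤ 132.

817/50

√267 = [16; 2, 1, 15, 1, 2, 32, …] (period length 6).
Convergents:
  p_0/q_0 = 16/1
  p_1/q_1 = 33/2
  p_2/q_2 = 49/3
  p_3/q_3 = 768/47
  p_4/q_4 = 817/50
  p_5/q_5 = 2402/147
q_4 = 50 ≤ 132 < 147 = q_5, so the answer is 817/50.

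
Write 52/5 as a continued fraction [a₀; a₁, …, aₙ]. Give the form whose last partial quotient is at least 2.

52 = 10·5 + 2
5 = 2·2 + 1
2 = 2·1 + 0  (stop)
So 52/5 = [10; 2, 2].

[10; 2, 2]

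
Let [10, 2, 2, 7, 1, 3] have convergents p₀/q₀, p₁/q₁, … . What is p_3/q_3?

Using pₖ = aₖpₖ₋₁ + pₖ₋₂, qₖ = aₖqₖ₋₁ + qₖ₋₂ (with p₋₁=1, p₋₂=0, q₋₁=0, q₋₂=1):
  k=0: a=10, p=10, q=1
  k=1: a=2, p=21, q=2
  k=2: a=2, p=52, q=5
  k=3: a=7, p=385, q=37

385/37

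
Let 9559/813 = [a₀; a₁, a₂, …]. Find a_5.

7

9559 = 11·813 + 616   →  a_0 = 11
813 = 1·616 + 197   →  a_1 = 1
616 = 3·197 + 25   →  a_2 = 3
197 = 7·25 + 22   →  a_3 = 7
25 = 1·22 + 3   →  a_4 = 1
22 = 7·3 + 1   →  a_5 = 7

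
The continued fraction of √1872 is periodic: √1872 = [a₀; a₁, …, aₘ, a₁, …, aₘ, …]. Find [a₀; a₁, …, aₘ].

a₀ = ⌊√1872⌋ = 43.
With m₀=0, d₀=1 and mₖ₊₁ = dₖaₖ − mₖ, dₖ₊₁ = (n − mₖ₊₁²)/dₖ, aₖ₊₁ = ⌊(a₀+mₖ₊₁)/dₖ₊₁⌋:
  k=1: m=43, d=23, a=3
  k=2: m=26, d=52, a=1
  k=3: m=26, d=23, a=3
  k=4: m=43, d=1, a=86
d=1 and a=2a₀=86 at k=4, so the next step gives (m, d) = (43, 23) again — its k=1 value — and the period has length 4.

[43; 3, 1, 3, 86]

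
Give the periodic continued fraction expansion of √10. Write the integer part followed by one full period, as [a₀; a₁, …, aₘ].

[3; 6]

a₀ = ⌊√10⌋ = 3.
With m₀=0, d₀=1 and mₖ₊₁ = dₖaₖ − mₖ, dₖ₊₁ = (n − mₖ₊₁²)/dₖ, aₖ₊₁ = ⌊(a₀+mₖ₊₁)/dₖ₊₁⌋:
  k=1: m=3, d=1, a=6
d=1 and a=2a₀=6 at k=1, so the next step gives (m, d) = (3, 1) again — its k=1 value — and the period has length 1.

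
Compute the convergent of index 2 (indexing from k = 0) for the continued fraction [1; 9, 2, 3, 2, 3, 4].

Using pₖ = aₖpₖ₋₁ + pₖ₋₂, qₖ = aₖqₖ₋₁ + qₖ₋₂ (with p₋₁=1, p₋₂=0, q₋₁=0, q₋₂=1):
  k=0: a=1, p=1, q=1
  k=1: a=9, p=10, q=9
  k=2: a=2, p=21, q=19

21/19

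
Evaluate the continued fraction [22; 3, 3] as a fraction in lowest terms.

Using pₖ = aₖpₖ₋₁ + pₖ₋₂ and qₖ = aₖqₖ₋₁ + qₖ₋₂:
  k=0: a=22, p=22, q=1
  k=1: a=3, p=67, q=3
  k=2: a=3, p=223, q=10

223/10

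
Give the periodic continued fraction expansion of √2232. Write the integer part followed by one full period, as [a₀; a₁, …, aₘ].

a₀ = ⌊√2232⌋ = 47.
With m₀=0, d₀=1 and mₖ₊₁ = dₖaₖ − mₖ, dₖ₊₁ = (n − mₖ₊₁²)/dₖ, aₖ₊₁ = ⌊(a₀+mₖ₊₁)/dₖ₊₁⌋:
  k=1: m=47, d=23, a=4
  k=2: m=45, d=9, a=10
  k=3: m=45, d=23, a=4
  k=4: m=47, d=1, a=94
d=1 and a=2a₀=94 at k=4, so the next step gives (m, d) = (47, 23) again — its k=1 value — and the period has length 4.

[47; 4, 10, 4, 94]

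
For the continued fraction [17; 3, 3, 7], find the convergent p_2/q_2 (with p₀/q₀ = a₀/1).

173/10

Using pₖ = aₖpₖ₋₁ + pₖ₋₂, qₖ = aₖqₖ₋₁ + qₖ₋₂ (with p₋₁=1, p₋₂=0, q₋₁=0, q₋₂=1):
  k=0: a=17, p=17, q=1
  k=1: a=3, p=52, q=3
  k=2: a=3, p=173, q=10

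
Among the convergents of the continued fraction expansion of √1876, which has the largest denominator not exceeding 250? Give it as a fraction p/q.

8446/195

√1876 = [43; 3, 5, 12, 5, 3, 86, …] (period length 6).
Convergents:
  p_0/q_0 = 43/1
  p_1/q_1 = 130/3
  p_2/q_2 = 693/16
  p_3/q_3 = 8446/195
  p_4/q_4 = 42923/991
q_3 = 195 ≤ 250 < 991 = q_4, so the answer is 8446/195.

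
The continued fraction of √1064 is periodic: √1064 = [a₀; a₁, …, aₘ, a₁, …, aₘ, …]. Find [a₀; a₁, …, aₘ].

a₀ = ⌊√1064⌋ = 32.

[32; 1, 1, 1, 1, 1, 1, 1, 64]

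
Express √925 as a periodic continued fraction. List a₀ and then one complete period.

a₀ = ⌊√925⌋ = 30.
With m₀=0, d₀=1 and mₖ₊₁ = dₖaₖ − mₖ, dₖ₊₁ = (n − mₖ₊₁²)/dₖ, aₖ₊₁ = ⌊(a₀+mₖ₊₁)/dₖ₊₁⌋:
  k=1: m=30, d=25, a=2
  k=2: m=20, d=21, a=2
  k=3: m=22, d=21, a=2
  k=4: m=20, d=25, a=2
  k=5: m=30, d=1, a=60
d=1 and a=2a₀=60 at k=5, so the next step gives (m, d) = (30, 25) again — its k=1 value — and the period has length 5.

[30; 2, 2, 2, 2, 60]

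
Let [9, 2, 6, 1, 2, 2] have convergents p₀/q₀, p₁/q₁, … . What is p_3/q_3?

142/15

Using pₖ = aₖpₖ₋₁ + pₖ₋₂, qₖ = aₖqₖ₋₁ + qₖ₋₂ (with p₋₁=1, p₋₂=0, q₋₁=0, q₋₂=1):
  k=0: a=9, p=9, q=1
  k=1: a=2, p=19, q=2
  k=2: a=6, p=123, q=13
  k=3: a=1, p=142, q=15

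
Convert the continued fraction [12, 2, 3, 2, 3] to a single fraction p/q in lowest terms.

Fold from the inside: start with 3/1.
  2 + 1/3 = 7/3
  3 + 3/7 = 24/7
  2 + 7/24 = 55/24
  12 + 24/55 = 684/55

684/55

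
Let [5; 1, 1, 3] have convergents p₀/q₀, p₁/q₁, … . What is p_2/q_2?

11/2

Using pₖ = aₖpₖ₋₁ + pₖ₋₂, qₖ = aₖqₖ₋₁ + qₖ₋₂ (with p₋₁=1, p₋₂=0, q₋₁=0, q₋₂=1):
  k=0: a=5, p=5, q=1
  k=1: a=1, p=6, q=1
  k=2: a=1, p=11, q=2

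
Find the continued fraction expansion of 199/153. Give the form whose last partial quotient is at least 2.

199 = 1·153 + 46
153 = 3·46 + 15
46 = 3·15 + 1
15 = 15·1 + 0  (stop)
So 199/153 = [1; 3, 3, 15].

[1; 3, 3, 15]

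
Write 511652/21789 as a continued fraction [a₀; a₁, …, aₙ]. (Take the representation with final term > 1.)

511652 = 23·21789 + 10505
21789 = 2·10505 + 779
10505 = 13·779 + 378
779 = 2·378 + 23
378 = 16·23 + 10
23 = 2·10 + 3
10 = 3·3 + 1
3 = 3·1 + 0  (stop)
So 511652/21789 = [23; 2, 13, 2, 16, 2, 3, 3].

[23; 2, 13, 2, 16, 2, 3, 3]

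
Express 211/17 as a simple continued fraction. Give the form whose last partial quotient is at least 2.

211 = 12·17 + 7
17 = 2·7 + 3
7 = 2·3 + 1
3 = 3·1 + 0  (stop)
So 211/17 = [12; 2, 2, 3].

[12; 2, 2, 3]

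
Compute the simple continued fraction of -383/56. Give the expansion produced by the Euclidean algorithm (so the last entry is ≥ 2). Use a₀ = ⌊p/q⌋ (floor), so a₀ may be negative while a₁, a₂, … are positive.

-383 = -7*56 + 9
56 = 6*9 + 2
9 = 4*2 + 1
2 = 2*1 + 0  (stop)
So -383/56 = [-7; 6, 4, 2].

[-7; 6, 4, 2]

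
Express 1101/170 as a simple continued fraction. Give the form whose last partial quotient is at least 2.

1101 = 6·170 + 81
170 = 2·81 + 8
81 = 10·8 + 1
8 = 8·1 + 0  (stop)
So 1101/170 = [6; 2, 10, 8].

[6; 2, 10, 8]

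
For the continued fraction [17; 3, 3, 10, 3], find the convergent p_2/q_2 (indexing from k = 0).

Using pₖ = aₖpₖ₋₁ + pₖ₋₂, qₖ = aₖqₖ₋₁ + qₖ₋₂ (with p₋₁=1, p₋₂=0, q₋₁=0, q₋₂=1):
  k=0: a=17, p=17, q=1
  k=1: a=3, p=52, q=3
  k=2: a=3, p=173, q=10

173/10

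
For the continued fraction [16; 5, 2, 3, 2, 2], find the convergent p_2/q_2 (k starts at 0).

178/11

Using pₖ = aₖpₖ₋₁ + pₖ₋₂, qₖ = aₖqₖ₋₁ + qₖ₋₂ (with p₋₁=1, p₋₂=0, q₋₁=0, q₋₂=1):
  k=0: a=16, p=16, q=1
  k=1: a=5, p=81, q=5
  k=2: a=2, p=178, q=11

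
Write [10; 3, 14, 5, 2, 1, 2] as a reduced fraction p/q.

Using pₖ = aₖpₖ₋₁ + pₖ₋₂ and qₖ = aₖqₖ₋₁ + qₖ₋₂:
  k=0: a=10, p=10, q=1
  k=1: a=3, p=31, q=3
  k=2: a=14, p=444, q=43
  k=3: a=5, p=2251, q=218
  k=4: a=2, p=4946, q=479
  k=5: a=1, p=7197, q=697
  k=6: a=2, p=19340, q=1873

19340/1873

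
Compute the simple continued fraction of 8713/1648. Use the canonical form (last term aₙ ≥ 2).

8713 = 5·1648 + 473
1648 = 3·473 + 229
473 = 2·229 + 15
229 = 15·15 + 4
15 = 3·4 + 3
4 = 1·3 + 1
3 = 3·1 + 0  (stop)
So 8713/1648 = [5; 3, 2, 15, 3, 1, 3].

[5; 3, 2, 15, 3, 1, 3]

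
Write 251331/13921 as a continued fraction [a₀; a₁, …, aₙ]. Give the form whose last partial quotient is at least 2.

[18; 18, 2, 19, 3, 6]

251331 = 18×13921 + 753
13921 = 18×753 + 367
753 = 2×367 + 19
367 = 19×19 + 6
19 = 3×6 + 1
6 = 6×1 + 0  (stop)
So 251331/13921 = [18; 18, 2, 19, 3, 6].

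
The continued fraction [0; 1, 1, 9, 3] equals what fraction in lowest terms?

Fold from the inside: start with 3/1.
  9 + 1/3 = 28/3
  1 + 3/28 = 31/28
  1 + 28/31 = 59/31
  0 + 31/59 = 31/59

31/59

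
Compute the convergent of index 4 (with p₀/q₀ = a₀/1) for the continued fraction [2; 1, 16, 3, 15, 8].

Using pₖ = aₖpₖ₋₁ + pₖ₋₂, qₖ = aₖqₖ₋₁ + qₖ₋₂ (with p₋₁=1, p₋₂=0, q₋₁=0, q₋₂=1):
  k=0: a=2, p=2, q=1
  k=1: a=1, p=3, q=1
  k=2: a=16, p=50, q=17
  k=3: a=3, p=153, q=52
  k=4: a=15, p=2345, q=797

2345/797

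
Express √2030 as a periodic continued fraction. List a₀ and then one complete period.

a₀ = ⌊√2030⌋ = 45.
With m₀=0, d₀=1 and mₖ₊₁ = dₖaₖ − mₖ, dₖ₊₁ = (n − mₖ₊₁²)/dₖ, aₖ₊₁ = ⌊(a₀+mₖ₊₁)/dₖ₊₁⌋:
  k=1: m=45, d=5, a=18
  k=2: m=45, d=1, a=90
d=1 and a=2a₀=90 at k=2, so the next step gives (m, d) = (45, 5) again — its k=1 value — and the period has length 2.

[45; 18, 90]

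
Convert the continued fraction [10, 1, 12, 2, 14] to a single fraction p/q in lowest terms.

Fold from the inside: start with 14/1.
  2 + 1/14 = 29/14
  12 + 14/29 = 362/29
  1 + 29/362 = 391/362
  10 + 362/391 = 4272/391

4272/391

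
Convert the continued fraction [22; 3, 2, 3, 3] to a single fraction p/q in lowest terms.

1761/79

Using pₖ = aₖpₖ₋₁ + pₖ₋₂ and qₖ = aₖqₖ₋₁ + qₖ₋₂:
  k=0: a=22, p=22, q=1
  k=1: a=3, p=67, q=3
  k=2: a=2, p=156, q=7
  k=3: a=3, p=535, q=24
  k=4: a=3, p=1761, q=79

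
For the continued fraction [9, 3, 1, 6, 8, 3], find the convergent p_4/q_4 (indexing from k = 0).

2037/220

Using pₖ = aₖpₖ₋₁ + pₖ₋₂, qₖ = aₖqₖ₋₁ + qₖ₋₂ (with p₋₁=1, p₋₂=0, q₋₁=0, q₋₂=1):
  k=0: a=9, p=9, q=1
  k=1: a=3, p=28, q=3
  k=2: a=1, p=37, q=4
  k=3: a=6, p=250, q=27
  k=4: a=8, p=2037, q=220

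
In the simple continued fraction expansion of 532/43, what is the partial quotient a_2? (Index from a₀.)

1

532 = 12·43 + 16   →  a_0 = 12
43 = 2·16 + 11   →  a_1 = 2
16 = 1·11 + 5   →  a_2 = 1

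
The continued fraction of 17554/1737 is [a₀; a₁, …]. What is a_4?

17554 = 10·1737 + 184   →  a_0 = 10
1737 = 9·184 + 81   →  a_1 = 9
184 = 2·81 + 22   →  a_2 = 2
81 = 3·22 + 15   →  a_3 = 3
22 = 1·15 + 7   →  a_4 = 1

1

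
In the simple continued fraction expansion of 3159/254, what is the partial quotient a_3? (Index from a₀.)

2

3159 = 12·254 + 111   →  a_0 = 12
254 = 2·111 + 32   →  a_1 = 2
111 = 3·32 + 15   →  a_2 = 3
32 = 2·15 + 2   →  a_3 = 2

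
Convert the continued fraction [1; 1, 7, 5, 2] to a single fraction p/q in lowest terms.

Using pₖ = aₖpₖ₋₁ + pₖ₋₂ and qₖ = aₖqₖ₋₁ + qₖ₋₂:
  k=0: a=1, p=1, q=1
  k=1: a=1, p=2, q=1
  k=2: a=7, p=15, q=8
  k=3: a=5, p=77, q=41
  k=4: a=2, p=169, q=90

169/90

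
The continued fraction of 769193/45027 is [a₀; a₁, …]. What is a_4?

1

769193 = 17·45027 + 3734   →  a_0 = 17
45027 = 12·3734 + 219   →  a_1 = 12
3734 = 17·219 + 11   →  a_2 = 17
219 = 19·11 + 10   →  a_3 = 19
11 = 1·10 + 1   →  a_4 = 1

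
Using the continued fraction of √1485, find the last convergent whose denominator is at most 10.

77/2

√1485 = [38; 1, 1, 6, 1, 1, 76, …] (period length 6).
Convergents:
  p_0/q_0 = 38/1
  p_1/q_1 = 39/1
  p_2/q_2 = 77/2
  p_3/q_3 = 501/13
q_2 = 2 ≤ 10 < 13 = q_3, so the answer is 77/2.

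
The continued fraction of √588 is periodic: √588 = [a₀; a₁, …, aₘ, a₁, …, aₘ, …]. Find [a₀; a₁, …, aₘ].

a₀ = ⌊√588⌋ = 24.
With m₀=0, d₀=1 and mₖ₊₁ = dₖaₖ − mₖ, dₖ₊₁ = (n − mₖ₊₁²)/dₖ, aₖ₊₁ = ⌊(a₀+mₖ₊₁)/dₖ₊₁⌋:
  k=1: m=24, d=12, a=4
  k=2: m=24, d=1, a=48
d=1 and a=2a₀=48 at k=2, so the next step gives (m, d) = (24, 12) again — its k=1 value — and the period has length 2.

[24; 4, 48]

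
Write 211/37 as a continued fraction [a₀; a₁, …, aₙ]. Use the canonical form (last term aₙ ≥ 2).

[5; 1, 2, 2, 1, 3]

211 = 5·37 + 26
37 = 1·26 + 11
26 = 2·11 + 4
11 = 2·4 + 3
4 = 1·3 + 1
3 = 3·1 + 0  (stop)
So 211/37 = [5; 1, 2, 2, 1, 3].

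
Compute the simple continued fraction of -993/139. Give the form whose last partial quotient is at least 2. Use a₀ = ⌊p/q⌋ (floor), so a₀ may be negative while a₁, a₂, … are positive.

-993 = -8×139 + 119
139 = 1×119 + 20
119 = 5×20 + 19
20 = 1×19 + 1
19 = 19×1 + 0  (stop)
So -993/139 = [-8; 1, 5, 1, 19].

[-8; 1, 5, 1, 19]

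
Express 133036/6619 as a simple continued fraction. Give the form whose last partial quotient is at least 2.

133036 = 20×6619 + 656
6619 = 10×656 + 59
656 = 11×59 + 7
59 = 8×7 + 3
7 = 2×3 + 1
3 = 3×1 + 0  (stop)
So 133036/6619 = [20; 10, 11, 8, 2, 3].

[20; 10, 11, 8, 2, 3]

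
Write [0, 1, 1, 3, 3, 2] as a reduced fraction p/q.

Using pₖ = aₖpₖ₋₁ + pₖ₋₂ and qₖ = aₖqₖ₋₁ + qₖ₋₂:
  k=0: a=0, p=0, q=1
  k=1: a=1, p=1, q=1
  k=2: a=1, p=1, q=2
  k=3: a=3, p=4, q=7
  k=4: a=3, p=13, q=23
  k=5: a=2, p=30, q=53

30/53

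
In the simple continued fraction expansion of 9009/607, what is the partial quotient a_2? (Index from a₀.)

9009 = 14·607 + 511   →  a_0 = 14
607 = 1·511 + 96   →  a_1 = 1
511 = 5·96 + 31   →  a_2 = 5

5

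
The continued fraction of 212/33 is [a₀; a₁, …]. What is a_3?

212 = 6·33 + 14   →  a_0 = 6
33 = 2·14 + 5   →  a_1 = 2
14 = 2·5 + 4   →  a_2 = 2
5 = 1·4 + 1   →  a_3 = 1

1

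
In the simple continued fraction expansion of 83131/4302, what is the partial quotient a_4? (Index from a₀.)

83131 = 19·4302 + 1393   →  a_0 = 19
4302 = 3·1393 + 123   →  a_1 = 3
1393 = 11·123 + 40   →  a_2 = 11
123 = 3·40 + 3   →  a_3 = 3
40 = 13·3 + 1   →  a_4 = 13

13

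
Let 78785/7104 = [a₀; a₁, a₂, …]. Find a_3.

78785 = 11·7104 + 641   →  a_0 = 11
7104 = 11·641 + 53   →  a_1 = 11
641 = 12·53 + 5   →  a_2 = 12
53 = 10·5 + 3   →  a_3 = 10

10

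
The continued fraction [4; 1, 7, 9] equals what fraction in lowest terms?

356/73

Fold from the inside: start with 9/1.
  7 + 1/9 = 64/9
  1 + 9/64 = 73/64
  4 + 64/73 = 356/73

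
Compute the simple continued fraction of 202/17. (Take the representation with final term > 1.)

202 = 11·17 + 15
17 = 1·15 + 2
15 = 7·2 + 1
2 = 2·1 + 0  (stop)
So 202/17 = [11; 1, 7, 2].

[11; 1, 7, 2]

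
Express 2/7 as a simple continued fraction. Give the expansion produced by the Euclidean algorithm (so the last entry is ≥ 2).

2 = 0*7 + 2
7 = 3*2 + 1
2 = 2*1 + 0  (stop)
So 2/7 = [0; 3, 2].

[0; 3, 2]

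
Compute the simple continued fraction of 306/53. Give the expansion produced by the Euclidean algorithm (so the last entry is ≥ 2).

306 = 5*53 + 41
53 = 1*41 + 12
41 = 3*12 + 5
12 = 2*5 + 2
5 = 2*2 + 1
2 = 2*1 + 0  (stop)
So 306/53 = [5; 1, 3, 2, 2, 2].

[5; 1, 3, 2, 2, 2]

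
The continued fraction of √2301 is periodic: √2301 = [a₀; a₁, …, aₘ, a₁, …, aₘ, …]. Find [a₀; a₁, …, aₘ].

a₀ = ⌊√2301⌋ = 47.
With m₀=0, d₀=1 and mₖ₊₁ = dₖaₖ − mₖ, dₖ₊₁ = (n − mₖ₊₁²)/dₖ, aₖ₊₁ = ⌊(a₀+mₖ₊₁)/dₖ₊₁⌋:
  k=1: m=47, d=92, a=1
  k=2: m=45, d=3, a=30
  k=3: m=45, d=92, a=1
  k=4: m=47, d=1, a=94
d=1 and a=2a₀=94 at k=4, so the next step gives (m, d) = (47, 92) again — its k=1 value — and the period has length 4.

[47; 1, 30, 1, 94]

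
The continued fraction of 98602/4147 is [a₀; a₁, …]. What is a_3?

98602 = 23·4147 + 3221   →  a_0 = 23
4147 = 1·3221 + 926   →  a_1 = 1
3221 = 3·926 + 443   →  a_2 = 3
926 = 2·443 + 40   →  a_3 = 2

2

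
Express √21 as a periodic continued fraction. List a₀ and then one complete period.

[4; 1, 1, 2, 1, 1, 8]

a₀ = ⌊√21⌋ = 4.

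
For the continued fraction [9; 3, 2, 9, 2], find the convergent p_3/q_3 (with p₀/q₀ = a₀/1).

613/66

Using pₖ = aₖpₖ₋₁ + pₖ₋₂, qₖ = aₖqₖ₋₁ + qₖ₋₂ (with p₋₁=1, p₋₂=0, q₋₁=0, q₋₂=1):
  k=0: a=9, p=9, q=1
  k=1: a=3, p=28, q=3
  k=2: a=2, p=65, q=7
  k=3: a=9, p=613, q=66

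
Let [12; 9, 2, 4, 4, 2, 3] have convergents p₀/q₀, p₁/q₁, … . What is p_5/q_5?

9721/803

Using pₖ = aₖpₖ₋₁ + pₖ₋₂, qₖ = aₖqₖ₋₁ + qₖ₋₂ (with p₋₁=1, p₋₂=0, q₋₁=0, q₋₂=1):
  k=0: a=12, p=12, q=1
  k=1: a=9, p=109, q=9
  k=2: a=2, p=230, q=19
  k=3: a=4, p=1029, q=85
  k=4: a=4, p=4346, q=359
  k=5: a=2, p=9721, q=803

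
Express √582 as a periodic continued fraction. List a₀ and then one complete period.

a₀ = ⌊√582⌋ = 24.
With m₀=0, d₀=1 and mₖ₊₁ = dₖaₖ − mₖ, dₖ₊₁ = (n − mₖ₊₁²)/dₖ, aₖ₊₁ = ⌊(a₀+mₖ₊₁)/dₖ₊₁⌋:
  k=1: m=24, d=6, a=8
  k=2: m=24, d=1, a=48
d=1 and a=2a₀=48 at k=2, so the next step gives (m, d) = (24, 6) again — its k=1 value — and the period has length 2.

[24; 8, 48]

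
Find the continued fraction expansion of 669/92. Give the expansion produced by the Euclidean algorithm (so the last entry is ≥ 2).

[7; 3, 1, 2, 8]

669 = 7·92 + 25
92 = 3·25 + 17
25 = 1·17 + 8
17 = 2·8 + 1
8 = 8·1 + 0  (stop)
So 669/92 = [7; 3, 1, 2, 8].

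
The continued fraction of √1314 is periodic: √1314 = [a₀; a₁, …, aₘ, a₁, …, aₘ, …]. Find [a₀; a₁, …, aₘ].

[36; 4, 72]

a₀ = ⌊√1314⌋ = 36.
With m₀=0, d₀=1 and mₖ₊₁ = dₖaₖ − mₖ, dₖ₊₁ = (n − mₖ₊₁²)/dₖ, aₖ₊₁ = ⌊(a₀+mₖ₊₁)/dₖ₊₁⌋:
  k=1: m=36, d=18, a=4
  k=2: m=36, d=1, a=72
d=1 and a=2a₀=72 at k=2, so the next step gives (m, d) = (36, 18) again — its k=1 value — and the period has length 2.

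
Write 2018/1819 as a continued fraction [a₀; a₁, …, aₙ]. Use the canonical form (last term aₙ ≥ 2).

[1; 9, 7, 9, 3]

2018 = 1×1819 + 199
1819 = 9×199 + 28
199 = 7×28 + 3
28 = 9×3 + 1
3 = 3×1 + 0  (stop)
So 2018/1819 = [1; 9, 7, 9, 3].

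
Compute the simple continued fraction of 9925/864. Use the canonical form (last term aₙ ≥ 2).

9925 = 11*864 + 421
864 = 2*421 + 22
421 = 19*22 + 3
22 = 7*3 + 1
3 = 3*1 + 0  (stop)
So 9925/864 = [11; 2, 19, 7, 3].

[11; 2, 19, 7, 3]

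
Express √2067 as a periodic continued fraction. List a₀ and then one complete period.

[45; 2, 6, 2, 90]

a₀ = ⌊√2067⌋ = 45.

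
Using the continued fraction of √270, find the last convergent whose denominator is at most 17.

√270 = [16; 2, 3, 6, 3, 2, 32, …] (period length 6).
Convergents:
  p_0/q_0 = 16/1
  p_1/q_1 = 33/2
  p_2/q_2 = 115/7
  p_3/q_3 = 723/44
q_2 = 7 ≤ 17 < 44 = q_3, so the answer is 115/7.

115/7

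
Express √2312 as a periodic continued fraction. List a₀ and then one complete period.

a₀ = ⌊√2312⌋ = 48.
With m₀=0, d₀=1 and mₖ₊₁ = dₖaₖ − mₖ, dₖ₊₁ = (n − mₖ₊₁²)/dₖ, aₖ₊₁ = ⌊(a₀+mₖ₊₁)/dₖ₊₁⌋:
  k=1: m=48, d=8, a=12
  k=2: m=48, d=1, a=96
d=1 and a=2a₀=96 at k=2, so the next step gives (m, d) = (48, 8) again — its k=1 value — and the period has length 2.

[48; 12, 96]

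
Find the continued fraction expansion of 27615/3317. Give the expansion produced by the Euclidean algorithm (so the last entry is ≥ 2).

27615 = 8*3317 + 1079
3317 = 3*1079 + 80
1079 = 13*80 + 39
80 = 2*39 + 2
39 = 19*2 + 1
2 = 2*1 + 0  (stop)
So 27615/3317 = [8; 3, 13, 2, 19, 2].

[8; 3, 13, 2, 19, 2]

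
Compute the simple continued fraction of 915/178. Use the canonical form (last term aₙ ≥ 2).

915 = 5×178 + 25
178 = 7×25 + 3
25 = 8×3 + 1
3 = 3×1 + 0  (stop)
So 915/178 = [5; 7, 8, 3].

[5; 7, 8, 3]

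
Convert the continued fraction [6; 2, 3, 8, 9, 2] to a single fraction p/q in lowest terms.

7177/1116

Fold from the inside: start with 2/1.
  9 + 1/2 = 19/2
  8 + 2/19 = 154/19
  3 + 19/154 = 481/154
  2 + 154/481 = 1116/481
  6 + 481/1116 = 7177/1116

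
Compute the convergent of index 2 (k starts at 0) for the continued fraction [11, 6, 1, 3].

78/7

Using pₖ = aₖpₖ₋₁ + pₖ₋₂, qₖ = aₖqₖ₋₁ + qₖ₋₂ (with p₋₁=1, p₋₂=0, q₋₁=0, q₋₂=1):
  k=0: a=11, p=11, q=1
  k=1: a=6, p=67, q=6
  k=2: a=1, p=78, q=7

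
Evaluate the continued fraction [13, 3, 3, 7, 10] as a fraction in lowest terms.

9843/740

Fold from the inside: start with 10/1.
  7 + 1/10 = 71/10
  3 + 10/71 = 223/71
  3 + 71/223 = 740/223
  13 + 223/740 = 9843/740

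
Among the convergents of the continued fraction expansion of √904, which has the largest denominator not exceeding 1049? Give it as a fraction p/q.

√904 = [30; 15, 60, …] (period length 2).
Convergents:
  p_0/q_0 = 30/1
  p_1/q_1 = 451/15
  p_2/q_2 = 27090/901
  p_3/q_3 = 406801/13530
q_2 = 901 ≤ 1049 < 13530 = q_3, so the answer is 27090/901.

27090/901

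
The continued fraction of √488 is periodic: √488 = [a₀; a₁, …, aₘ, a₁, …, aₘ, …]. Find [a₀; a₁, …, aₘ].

a₀ = ⌊√488⌋ = 22.
With m₀=0, d₀=1 and mₖ₊₁ = dₖaₖ − mₖ, dₖ₊₁ = (n − mₖ₊₁²)/dₖ, aₖ₊₁ = ⌊(a₀+mₖ₊₁)/dₖ₊₁⌋:
  k=1: m=22, d=4, a=11
  k=2: m=22, d=1, a=44
d=1 and a=2a₀=44 at k=2, so the next step gives (m, d) = (22, 4) again — its k=1 value — and the period has length 2.

[22; 11, 44]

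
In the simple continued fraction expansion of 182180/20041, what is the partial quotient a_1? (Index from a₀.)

182180 = 9·20041 + 1811   →  a_0 = 9
20041 = 11·1811 + 120   →  a_1 = 11

11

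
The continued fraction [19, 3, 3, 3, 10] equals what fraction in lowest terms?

6563/340

Using pₖ = aₖpₖ₋₁ + pₖ₋₂ and qₖ = aₖqₖ₋₁ + qₖ₋₂:
  k=0: a=19, p=19, q=1
  k=1: a=3, p=58, q=3
  k=2: a=3, p=193, q=10
  k=3: a=3, p=637, q=33
  k=4: a=10, p=6563, q=340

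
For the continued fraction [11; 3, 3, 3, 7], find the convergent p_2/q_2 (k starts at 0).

113/10

Using pₖ = aₖpₖ₋₁ + pₖ₋₂, qₖ = aₖqₖ₋₁ + qₖ₋₂ (with p₋₁=1, p₋₂=0, q₋₁=0, q₋₂=1):
  k=0: a=11, p=11, q=1
  k=1: a=3, p=34, q=3
  k=2: a=3, p=113, q=10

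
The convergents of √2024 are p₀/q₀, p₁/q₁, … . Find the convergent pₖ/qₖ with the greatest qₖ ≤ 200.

√2024 = [44; 1, 88, …] (period length 2).
Convergents:
  p_0/q_0 = 44/1
  p_1/q_1 = 45/1
  p_2/q_2 = 4004/89
  p_3/q_3 = 4049/90
  p_4/q_4 = 360316/8009
q_3 = 90 ≤ 200 < 8009 = q_4, so the answer is 4049/90.

4049/90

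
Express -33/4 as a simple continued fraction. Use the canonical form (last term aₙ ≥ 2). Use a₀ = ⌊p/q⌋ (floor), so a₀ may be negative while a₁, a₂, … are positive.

[-9; 1, 3]

-33 = -9×4 + 3
4 = 1×3 + 1
3 = 3×1 + 0  (stop)
So -33/4 = [-9; 1, 3].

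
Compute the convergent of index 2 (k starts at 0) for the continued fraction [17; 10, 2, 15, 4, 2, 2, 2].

Using pₖ = aₖpₖ₋₁ + pₖ₋₂, qₖ = aₖqₖ₋₁ + qₖ₋₂ (with p₋₁=1, p₋₂=0, q₋₁=0, q₋₂=1):
  k=0: a=17, p=17, q=1
  k=1: a=10, p=171, q=10
  k=2: a=2, p=359, q=21

359/21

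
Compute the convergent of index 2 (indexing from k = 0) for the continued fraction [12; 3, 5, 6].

197/16

Using pₖ = aₖpₖ₋₁ + pₖ₋₂, qₖ = aₖqₖ₋₁ + qₖ₋₂ (with p₋₁=1, p₋₂=0, q₋₁=0, q₋₂=1):
  k=0: a=12, p=12, q=1
  k=1: a=3, p=37, q=3
  k=2: a=5, p=197, q=16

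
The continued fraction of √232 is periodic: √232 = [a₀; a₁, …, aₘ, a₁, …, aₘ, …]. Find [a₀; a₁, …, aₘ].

a₀ = ⌊√232⌋ = 15.
With m₀=0, d₀=1 and mₖ₊₁ = dₖaₖ − mₖ, dₖ₊₁ = (n − mₖ₊₁²)/dₖ, aₖ₊₁ = ⌊(a₀+mₖ₊₁)/dₖ₊₁⌋:
  k=1: m=15, d=7, a=4
  k=2: m=13, d=9, a=3
  k=3: m=14, d=4, a=7
  k=4: m=14, d=9, a=3
  k=5: m=13, d=7, a=4
  k=6: m=15, d=1, a=30
d=1 and a=2a₀=30 at k=6, so the next step gives (m, d) = (15, 7) again — its k=1 value — and the period has length 6.

[15; 4, 3, 7, 3, 4, 30]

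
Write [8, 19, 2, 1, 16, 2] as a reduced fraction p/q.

Using pₖ = aₖpₖ₋₁ + pₖ₋₂ and qₖ = aₖqₖ₋₁ + qₖ₋₂:
  k=0: a=8, p=8, q=1
  k=1: a=19, p=153, q=19
  k=2: a=2, p=314, q=39
  k=3: a=1, p=467, q=58
  k=4: a=16, p=7786, q=967
  k=5: a=2, p=16039, q=1992

16039/1992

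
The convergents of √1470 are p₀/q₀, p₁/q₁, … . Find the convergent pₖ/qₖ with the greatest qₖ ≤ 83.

√1470 = [38; 2, 1, 14, 1, 2, 76, …] (period length 6).
Convergents:
  p_0/q_0 = 38/1
  p_1/q_1 = 77/2
  p_2/q_2 = 115/3
  p_3/q_3 = 1687/44
  p_4/q_4 = 1802/47
  p_5/q_5 = 5291/138
q_4 = 47 ≤ 83 < 138 = q_5, so the answer is 1802/47.

1802/47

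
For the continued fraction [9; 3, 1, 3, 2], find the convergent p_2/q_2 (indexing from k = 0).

37/4

Using pₖ = aₖpₖ₋₁ + pₖ₋₂, qₖ = aₖqₖ₋₁ + qₖ₋₂ (with p₋₁=1, p₋₂=0, q₋₁=0, q₋₂=1):
  k=0: a=9, p=9, q=1
  k=1: a=3, p=28, q=3
  k=2: a=1, p=37, q=4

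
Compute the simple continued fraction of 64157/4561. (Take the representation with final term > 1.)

64157 = 14·4561 + 303
4561 = 15·303 + 16
303 = 18·16 + 15
16 = 1·15 + 1
15 = 15·1 + 0  (stop)
So 64157/4561 = [14; 15, 18, 1, 15].

[14; 15, 18, 1, 15]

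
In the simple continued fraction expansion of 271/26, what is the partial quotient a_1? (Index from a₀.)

271 = 10·26 + 11   →  a_0 = 10
26 = 2·11 + 4   →  a_1 = 2

2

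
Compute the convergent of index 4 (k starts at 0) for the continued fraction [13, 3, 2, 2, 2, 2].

545/41

Using pₖ = aₖpₖ₋₁ + pₖ₋₂, qₖ = aₖqₖ₋₁ + qₖ₋₂ (with p₋₁=1, p₋₂=0, q₋₁=0, q₋₂=1):
  k=0: a=13, p=13, q=1
  k=1: a=3, p=40, q=3
  k=2: a=2, p=93, q=7
  k=3: a=2, p=226, q=17
  k=4: a=2, p=545, q=41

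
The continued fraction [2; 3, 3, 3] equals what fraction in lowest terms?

Fold from the inside: start with 3/1.
  3 + 1/3 = 10/3
  3 + 3/10 = 33/10
  2 + 10/33 = 76/33

76/33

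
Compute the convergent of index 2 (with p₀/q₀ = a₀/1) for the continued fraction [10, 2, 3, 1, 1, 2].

73/7

Using pₖ = aₖpₖ₋₁ + pₖ₋₂, qₖ = aₖqₖ₋₁ + qₖ₋₂ (with p₋₁=1, p₋₂=0, q₋₁=0, q₋₂=1):
  k=0: a=10, p=10, q=1
  k=1: a=2, p=21, q=2
  k=2: a=3, p=73, q=7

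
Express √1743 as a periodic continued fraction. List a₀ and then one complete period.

a₀ = ⌊√1743⌋ = 41.
With m₀=0, d₀=1 and mₖ₊₁ = dₖaₖ − mₖ, dₖ₊₁ = (n − mₖ₊₁²)/dₖ, aₖ₊₁ = ⌊(a₀+mₖ₊₁)/dₖ₊₁⌋:
  k=1: m=41, d=62, a=1
  k=2: m=21, d=21, a=2
  k=3: m=21, d=62, a=1
  k=4: m=41, d=1, a=82
d=1 and a=2a₀=82 at k=4, so the next step gives (m, d) = (41, 62) again — its k=1 value — and the period has length 4.

[41; 1, 2, 1, 82]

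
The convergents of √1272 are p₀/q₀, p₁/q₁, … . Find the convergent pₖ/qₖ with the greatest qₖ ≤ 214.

√1272 = [35; 1, 1, 1, 70, …] (period length 4).
Convergents:
  p_0/q_0 = 35/1
  p_1/q_1 = 36/1
  p_2/q_2 = 71/2
  p_3/q_3 = 107/3
  p_4/q_4 = 7561/212
  p_5/q_5 = 7668/215
q_4 = 212 ≤ 214 < 215 = q_5, so the answer is 7561/212.

7561/212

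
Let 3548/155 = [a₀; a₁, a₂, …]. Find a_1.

3548 = 22·155 + 138   →  a_0 = 22
155 = 1·138 + 17   →  a_1 = 1

1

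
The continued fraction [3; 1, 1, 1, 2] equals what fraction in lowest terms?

Using pₖ = aₖpₖ₋₁ + pₖ₋₂ and qₖ = aₖqₖ₋₁ + qₖ₋₂:
  k=0: a=3, p=3, q=1
  k=1: a=1, p=4, q=1
  k=2: a=1, p=7, q=2
  k=3: a=1, p=11, q=3
  k=4: a=2, p=29, q=8

29/8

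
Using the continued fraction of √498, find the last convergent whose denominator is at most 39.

√498 = [22; 3, 6, 22, 6, 3, 44, …] (period length 6).
Convergents:
  p_0/q_0 = 22/1
  p_1/q_1 = 67/3
  p_2/q_2 = 424/19
  p_3/q_3 = 9395/421
q_2 = 19 ≤ 39 < 421 = q_3, so the answer is 424/19.

424/19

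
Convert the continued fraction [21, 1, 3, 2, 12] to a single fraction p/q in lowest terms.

2439/112

Using pₖ = aₖpₖ₋₁ + pₖ₋₂ and qₖ = aₖqₖ₋₁ + qₖ₋₂:
  k=0: a=21, p=21, q=1
  k=1: a=1, p=22, q=1
  k=2: a=3, p=87, q=4
  k=3: a=2, p=196, q=9
  k=4: a=12, p=2439, q=112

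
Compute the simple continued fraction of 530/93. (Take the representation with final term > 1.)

[5; 1, 2, 3, 9]

530 = 5×93 + 65
93 = 1×65 + 28
65 = 2×28 + 9
28 = 3×9 + 1
9 = 9×1 + 0  (stop)
So 530/93 = [5; 1, 2, 3, 9].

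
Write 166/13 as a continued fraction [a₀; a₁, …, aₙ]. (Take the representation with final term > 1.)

[12; 1, 3, 3]

166 = 12·13 + 10
13 = 1·10 + 3
10 = 3·3 + 1
3 = 3·1 + 0  (stop)
So 166/13 = [12; 1, 3, 3].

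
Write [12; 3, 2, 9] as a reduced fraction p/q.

811/66

Using pₖ = aₖpₖ₋₁ + pₖ₋₂ and qₖ = aₖqₖ₋₁ + qₖ₋₂:
  k=0: a=12, p=12, q=1
  k=1: a=3, p=37, q=3
  k=2: a=2, p=86, q=7
  k=3: a=9, p=811, q=66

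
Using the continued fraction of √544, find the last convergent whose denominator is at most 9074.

113447/4864

√544 = [23; 3, 11, 3, 46, …] (period length 4).
Convergents:
  p_0/q_0 = 23/1
  p_1/q_1 = 70/3
  p_2/q_2 = 793/34
  p_3/q_3 = 2449/105
  p_4/q_4 = 113447/4864
  p_5/q_5 = 342790/14697
q_4 = 4864 ≤ 9074 < 14697 = q_5, so the answer is 113447/4864.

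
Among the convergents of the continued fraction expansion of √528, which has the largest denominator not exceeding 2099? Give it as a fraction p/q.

47542/2069

√528 = [22; 1, 44, …] (period length 2).
Convergents:
  p_0/q_0 = 22/1
  p_1/q_1 = 23/1
  p_2/q_2 = 1034/45
  p_3/q_3 = 1057/46
  p_4/q_4 = 47542/2069
  p_5/q_5 = 48599/2115
q_4 = 2069 ≤ 2099 < 2115 = q_5, so the answer is 47542/2069.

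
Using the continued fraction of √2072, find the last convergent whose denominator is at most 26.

1138/25

√2072 = [45; 1, 1, 12, 1, 1, 90, …] (period length 6).
Convergents:
  p_0/q_0 = 45/1
  p_1/q_1 = 46/1
  p_2/q_2 = 91/2
  p_3/q_3 = 1138/25
  p_4/q_4 = 1229/27
q_3 = 25 ≤ 26 < 27 = q_4, so the answer is 1138/25.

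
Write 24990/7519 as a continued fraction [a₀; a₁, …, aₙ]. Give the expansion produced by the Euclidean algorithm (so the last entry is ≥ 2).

[3; 3, 11, 16, 1, 12]

24990 = 3*7519 + 2433
7519 = 3*2433 + 220
2433 = 11*220 + 13
220 = 16*13 + 12
13 = 1*12 + 1
12 = 12*1 + 0  (stop)
So 24990/7519 = [3; 3, 11, 16, 1, 12].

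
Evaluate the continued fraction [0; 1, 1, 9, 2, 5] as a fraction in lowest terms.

Fold from the inside: start with 5/1.
  2 + 1/5 = 11/5
  9 + 5/11 = 104/11
  1 + 11/104 = 115/104
  1 + 104/115 = 219/115
  0 + 115/219 = 115/219

115/219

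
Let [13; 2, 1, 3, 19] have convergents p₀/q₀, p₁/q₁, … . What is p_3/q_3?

147/11

Using pₖ = aₖpₖ₋₁ + pₖ₋₂, qₖ = aₖqₖ₋₁ + qₖ₋₂ (with p₋₁=1, p₋₂=0, q₋₁=0, q₋₂=1):
  k=0: a=13, p=13, q=1
  k=1: a=2, p=27, q=2
  k=2: a=1, p=40, q=3
  k=3: a=3, p=147, q=11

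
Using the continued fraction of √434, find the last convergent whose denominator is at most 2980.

√434 = [20; 1, 4, 1, 40, …] (period length 4).
Convergents:
  p_0/q_0 = 20/1
  p_1/q_1 = 21/1
  p_2/q_2 = 104/5
  p_3/q_3 = 125/6
  p_4/q_4 = 5104/245
  p_5/q_5 = 5229/251
  p_6/q_6 = 26020/1249
  p_7/q_7 = 31249/1500
  p_8/q_8 = 1275980/61249
q_7 = 1500 ≤ 2980 < 61249 = q_8, so the answer is 31249/1500.

31249/1500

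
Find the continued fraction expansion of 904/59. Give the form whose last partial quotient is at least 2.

904 = 15×59 + 19
59 = 3×19 + 2
19 = 9×2 + 1
2 = 2×1 + 0  (stop)
So 904/59 = [15; 3, 9, 2].

[15; 3, 9, 2]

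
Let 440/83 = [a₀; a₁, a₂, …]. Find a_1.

440 = 5·83 + 25   →  a_0 = 5
83 = 3·25 + 8   →  a_1 = 3

3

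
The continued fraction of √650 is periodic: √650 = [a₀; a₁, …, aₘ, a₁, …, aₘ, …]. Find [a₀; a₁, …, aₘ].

[25; 2, 50]

a₀ = ⌊√650⌋ = 25.
With m₀=0, d₀=1 and mₖ₊₁ = dₖaₖ − mₖ, dₖ₊₁ = (n − mₖ₊₁²)/dₖ, aₖ₊₁ = ⌊(a₀+mₖ₊₁)/dₖ₊₁⌋:
  k=1: m=25, d=25, a=2
  k=2: m=25, d=1, a=50
d=1 and a=2a₀=50 at k=2, so the next step gives (m, d) = (25, 25) again — its k=1 value — and the period has length 2.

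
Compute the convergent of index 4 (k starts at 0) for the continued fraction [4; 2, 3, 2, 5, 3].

Using pₖ = aₖpₖ₋₁ + pₖ₋₂, qₖ = aₖqₖ₋₁ + qₖ₋₂ (with p₋₁=1, p₋₂=0, q₋₁=0, q₋₂=1):
  k=0: a=4, p=4, q=1
  k=1: a=2, p=9, q=2
  k=2: a=3, p=31, q=7
  k=3: a=2, p=71, q=16
  k=4: a=5, p=386, q=87

386/87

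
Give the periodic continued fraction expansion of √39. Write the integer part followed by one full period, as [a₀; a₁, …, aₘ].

[6; 4, 12]

a₀ = ⌊√39⌋ = 6.
With m₀=0, d₀=1 and mₖ₊₁ = dₖaₖ − mₖ, dₖ₊₁ = (n − mₖ₊₁²)/dₖ, aₖ₊₁ = ⌊(a₀+mₖ₊₁)/dₖ₊₁⌋:
  k=1: m=6, d=3, a=4
  k=2: m=6, d=1, a=12
d=1 and a=2a₀=12 at k=2, so the next step gives (m, d) = (6, 3) again — its k=1 value — and the period has length 2.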